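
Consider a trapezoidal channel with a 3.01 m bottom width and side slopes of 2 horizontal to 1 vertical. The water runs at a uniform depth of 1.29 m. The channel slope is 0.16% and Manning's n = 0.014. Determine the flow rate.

Q = 18.1 m³/s

With bottom width b = 3.01 m and side slope z = 2: A = (b + zy)y = (3.01 + 2×1.29)×1.29 = 7.211 m²; P = b + 2y√(1+z²) = 3.01 + 2×1.29×2.236 = 8.779 m.
Hydraulic radius R = A/P = 7.211/8.779 = 0.8214 m.
Manning's equation: Q = (1/n) A R^(2/3) S^(1/2) = (1/0.014) × 7.211 × 0.8214^(2/3) × 0.0016^(1/2) = 18.1 m³/s.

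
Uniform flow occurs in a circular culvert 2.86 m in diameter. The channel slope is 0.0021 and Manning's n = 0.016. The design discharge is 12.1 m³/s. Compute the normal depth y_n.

y_n = 1.98 m

Manning's equation rearranged: A R^(2/3) = nQ / (1·√S) = 0.016 × 12.1 / (√0.0021) = 4.225.
At y = 1.5 m: A R^(2/3) = 2.783 — short.
At y = 1.98 m: A R^(2/3) = 4.239 — close enough.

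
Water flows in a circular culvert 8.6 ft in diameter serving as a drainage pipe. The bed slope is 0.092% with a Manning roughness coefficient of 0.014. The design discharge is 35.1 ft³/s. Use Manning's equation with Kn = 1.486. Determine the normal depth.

y_n = 1.95 ft

Manning's equation rearranged: A R^(2/3) = nQ / (1.486·√S) = 0.014 × 35.1 / (1.486 × √0.00092) = 10.9.
Trying y = 2.41 ft: A R^(2/3) = 16.6 — high.
Trying y = 1.95 ft: A R^(2/3) = 10.91 — matches.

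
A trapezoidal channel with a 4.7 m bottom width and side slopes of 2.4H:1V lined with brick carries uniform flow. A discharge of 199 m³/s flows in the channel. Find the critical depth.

y_c = 3.41 m

At critical depth, Q² T / (g A³) = 1, i.e. A³/T = Q²/g = 199²/9.81 = 4037.
At y = 2.82 m: A³/T = 1855 — too small.
At y = 3.7 m: A³/T = 5648 — too large.
At y = 3.41 m: A³/T = 4025 — close enough.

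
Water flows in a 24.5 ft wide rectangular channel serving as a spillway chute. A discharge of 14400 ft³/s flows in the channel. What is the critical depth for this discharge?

y_c = 22.1 ft

For a rectangular channel, critical depth y_c = (q²/g)^(1/3) where q = Q/b = 14400/24.5 = 587.8 ft²/s.
So y_c = (587.8²/32.2)^(1/3) = 22.1 ft.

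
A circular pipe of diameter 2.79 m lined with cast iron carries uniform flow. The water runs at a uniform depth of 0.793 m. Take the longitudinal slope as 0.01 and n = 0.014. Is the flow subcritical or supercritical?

For a circular section of diameter D = 2.79 m at depth y = 0.793 m, the central angle is θ = 2 arccos(1 − 2y/D) = 2.249 rad. Then A = (D²/8)(θ − sin θ) = 1.431 m² and P = Dθ/2 = 3.138 m.
Hydraulic radius R = A/P = 1.431/3.138 = 0.4561 m.
V = (1/n) R^(2/3) √S = (1/0.014) × 0.4561^(2/3) × √0.01 = 4.232 m/s. Hydraulic depth D_h = A/T = 1.431/2.517 = 0.5685 m.
Froude number Fr = V/√(g·D_h) = 4.232/√(9.81×0.5685) = 1.79, which is greater than 1, so the flow is supercritical.

supercritical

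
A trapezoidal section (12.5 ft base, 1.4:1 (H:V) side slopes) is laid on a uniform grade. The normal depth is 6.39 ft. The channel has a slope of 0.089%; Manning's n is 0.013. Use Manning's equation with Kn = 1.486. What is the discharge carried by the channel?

With bottom width b = 12.5 ft and side slope z = 1.4: A = (b + zy)y = (12.5 + 1.4×6.39)×6.39 = 137 ft²; P = b + 2y√(1+z²) = 12.5 + 2×6.39×1.72 = 34.49 ft.
Hydraulic radius R = A/P = 137/34.49 = 3.974 ft.
Manning's equation: Q = (1.486/n) A R^(2/3) S^(1/2) = (1.486/0.013) × 137 × 3.974^(2/3) × 0.00089^(1/2) = 1170 ft³/s.

Q = 1170 ft³/s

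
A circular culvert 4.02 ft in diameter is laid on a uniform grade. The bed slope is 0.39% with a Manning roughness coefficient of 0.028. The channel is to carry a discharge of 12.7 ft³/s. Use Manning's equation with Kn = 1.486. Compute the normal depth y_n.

Manning's equation rearranged: A R^(2/3) = nQ / (1.486·√S) = 0.028 × 12.7 / (1.486 × √0.0039) = 3.832.
Try y = 1.83 ft: A R^(2/3) = 5.413 — over.
Try y = 1.32 ft: A R^(2/3) = 2.967 — short.
Try y = 1.51 ft: A R^(2/3) = 3.822 — matches.

y_n = 1.51 ft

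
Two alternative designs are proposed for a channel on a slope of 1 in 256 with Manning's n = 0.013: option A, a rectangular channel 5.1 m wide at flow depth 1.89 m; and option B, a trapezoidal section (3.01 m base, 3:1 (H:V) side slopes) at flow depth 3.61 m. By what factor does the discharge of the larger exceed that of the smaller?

Channel A: Flow area A = b·y = 5.1 × 1.89 = 9.639 m². Wetted perimeter P = b + 2y = 5.1 + 2×1.89 = 8.88 m. Hydraulic radius R = A/P = 9.639/8.88 = 1.085 m. Q_A = (1/0.013)·9.639·1.085^(2/3)·√0.003906 = 48.95 m³/s.
Channel B: With bottom width b = 3.01 m and side slope z = 3: A = (b + zy)y = (3.01 + 3×3.61)×3.61 = 49.96 m²; P = b + 2y√(1+z²) = 3.01 + 2×3.61×3.162 = 25.84 m. Hydraulic radius R = A/P = 49.96/25.84 = 1.933 m. Q_B = (1/0.013)·49.96·1.933^(2/3)·√0.003906 = 372.8 m³/s.
The larger discharge is 372.8 m³/s and the smaller is 48.95 m³/s; the ratio is 7.62.

7.62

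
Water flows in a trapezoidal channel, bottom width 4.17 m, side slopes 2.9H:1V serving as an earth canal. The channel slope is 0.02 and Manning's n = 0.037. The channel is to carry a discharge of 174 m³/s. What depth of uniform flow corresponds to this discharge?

y_n = 2.75 m

Manning's equation rearranged: A R^(2/3) = nQ / (1·√S) = 0.037 × 174 / (√0.02) = 45.52.
Try y = 3.1 m: A R^(2/3) = 59.45 — too large.
Try y = 2.08 m: A R^(2/3) = 24.67 — too small.
Try y = 2.75 m: A R^(2/3) = 45.45 — ≈ 45.52.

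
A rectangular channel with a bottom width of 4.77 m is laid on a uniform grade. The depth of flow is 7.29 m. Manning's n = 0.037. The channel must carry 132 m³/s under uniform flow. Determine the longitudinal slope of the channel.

Flow area A = b·y = 4.77 × 7.29 = 34.77 m². Wetted perimeter P = b + 2y = 4.77 + 2×7.29 = 19.35 m.
Hydraulic radius R = A/P = 34.77/19.35 = 1.797 m.
From Manning's equation, S = [nQ / (1 A R^(2/3))]² = [0.037 × 132 / (1 × 34.77 × 1.797^(2/3))]² = 0.00903.

S = 0.00903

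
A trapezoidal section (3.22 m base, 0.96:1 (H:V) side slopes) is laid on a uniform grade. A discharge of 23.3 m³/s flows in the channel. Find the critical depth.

y_c = 1.49 m

At critical depth, Q² T / (g A³) = 1, i.e. A³/T = Q²/g = 23.3²/9.81 = 55.34.
At y = 1.63 m: A³/T = 74.72 — too large.
At y = 1.49 m: A³/T = 54.71 — close enough.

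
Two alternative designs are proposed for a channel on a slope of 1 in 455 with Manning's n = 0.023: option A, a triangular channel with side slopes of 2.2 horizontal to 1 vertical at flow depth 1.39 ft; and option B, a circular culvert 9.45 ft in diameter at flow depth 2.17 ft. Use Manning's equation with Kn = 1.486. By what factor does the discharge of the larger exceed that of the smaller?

4.59

Channel A: For a triangular section with side slope z = 2.2: A = zy² = 2.2×1.39² = 4.251 ft²; P = 2y√(1+z²) = 2×1.39×2.417 = 6.718 ft. Hydraulic radius R = A/P = 4.251/6.718 = 0.6327 ft. Q_A = (1.486/0.023)·4.251·0.6327^(2/3)·√0.002198 = 9.489 ft³/s.
Channel B: For a circular section of diameter D = 9.45 ft at depth y = 2.17 ft, the central angle is θ = 2 arccos(1 − 2y/D) = 1.999 rad. Then A = (D²/8)(θ − sin θ) = 12.16 ft² and P = Dθ/2 = 9.445 ft. Hydraulic radius R = A/P = 12.16/9.445 = 1.287 ft. Q_B = (1.486/0.023)·12.16·1.287^(2/3)·√0.002198 = 43.58 ft³/s.
The larger discharge is 43.58 ft³/s and the smaller is 9.489 ft³/s; the ratio is 4.59.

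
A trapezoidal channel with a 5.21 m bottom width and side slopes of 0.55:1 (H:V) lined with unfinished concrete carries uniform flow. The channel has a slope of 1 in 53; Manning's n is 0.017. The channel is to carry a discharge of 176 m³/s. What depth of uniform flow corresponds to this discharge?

Manning's equation rearranged: A R^(2/3) = nQ / (1·√S) = 0.017 × 176 / (√0.01887) = 21.78.
Try y = 2.03 m: A R^(2/3) = 15.33 — too small.
Try y = 2.74 m: A R^(2/3) = 25.23 — too large.
Try y = 2.51 m: A R^(2/3) = 21.79 — close enough.

y_n = 2.51 m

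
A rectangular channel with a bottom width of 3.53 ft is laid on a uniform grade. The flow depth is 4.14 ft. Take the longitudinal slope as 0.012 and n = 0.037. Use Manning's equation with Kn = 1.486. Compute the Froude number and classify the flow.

Flow area A = b·y = 3.53 × 4.14 = 14.61 ft². Wetted perimeter P = b + 2y = 3.53 + 2×4.14 = 11.81 ft.
Hydraulic radius R = A/P = 14.61/11.81 = 1.237 ft.
V = (1.486/n) R^(2/3) √S = (1.486/0.037) × 1.237^(2/3) × √0.012 = 5.071 ft/s. Hydraulic depth D_h = A/T = 14.61/3.53 = 4.14 ft.
Froude number Fr = V/√(g·D_h) = 5.071/√(32.2×4.14) = 0.439, which is less than 1, so the flow is subcritical.

subcritical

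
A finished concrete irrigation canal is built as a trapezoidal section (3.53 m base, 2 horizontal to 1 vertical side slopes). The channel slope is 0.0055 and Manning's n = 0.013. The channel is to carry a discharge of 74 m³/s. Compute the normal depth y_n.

Manning's equation rearranged: A R^(2/3) = nQ / (1·√S) = 0.013 × 74 / (√0.0055) = 12.97.
Trying y = 1.98 m: A R^(2/3) = 16.72 — high.
Trying y = 1.75 m: A R^(2/3) = 12.98 — close enough.

y_n = 1.75 m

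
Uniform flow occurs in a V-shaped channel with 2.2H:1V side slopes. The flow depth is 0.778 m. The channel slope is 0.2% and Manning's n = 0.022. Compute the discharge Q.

For a triangular section with side slope z = 2.2: A = zy² = 2.2×0.778² = 1.332 m²; P = 2y√(1+z²) = 2×0.778×2.417 = 3.76 m.
Hydraulic radius R = A/P = 1.332/3.76 = 0.3541 m.
Manning's equation: Q = (1/n) A R^(2/3) S^(1/2) = (1/0.022) × 1.332 × 0.3541^(2/3) × 0.002^(1/2) = 1.35 m³/s.

Q = 1.35 m³/s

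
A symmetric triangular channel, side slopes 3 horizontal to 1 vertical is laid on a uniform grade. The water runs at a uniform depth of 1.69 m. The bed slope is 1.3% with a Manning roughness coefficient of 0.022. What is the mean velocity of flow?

V = 4.47 m/s

For a triangular section with side slope z = 3: A = zy² = 3×1.69² = 8.568 m²; P = 2y√(1+z²) = 2×1.69×3.162 = 10.69 m.
Hydraulic radius R = A/P = 8.568/10.69 = 0.8016 m.
From Manning's equation, V = (1/n) R^(2/3) S^(1/2) = (1/0.022) × 0.8016^(2/3) × 0.013^(1/2) = 4.47 m/s.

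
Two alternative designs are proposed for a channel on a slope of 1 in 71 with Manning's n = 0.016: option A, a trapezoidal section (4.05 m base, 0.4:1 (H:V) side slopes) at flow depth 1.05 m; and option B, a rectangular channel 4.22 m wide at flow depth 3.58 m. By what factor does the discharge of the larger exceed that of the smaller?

4.74

Channel A: With bottom width b = 4.05 m and side slope z = 0.4: A = (b + zy)y = (4.05 + 0.4×1.05)×1.05 = 4.694 m²; P = b + 2y√(1+z²) = 4.05 + 2×1.05×1.077 = 6.312 m. Hydraulic radius R = A/P = 4.694/6.312 = 0.7436 m. Q_A = (1/0.016)·4.694·0.7436^(2/3)·√0.01408 = 28.57 m³/s.
Channel B: Flow area A = b·y = 4.22 × 3.58 = 15.11 m². Wetted perimeter P = b + 2y = 4.22 + 2×3.58 = 11.38 m. Hydraulic radius R = A/P = 15.11/11.38 = 1.328 m. Q_B = (1/0.016)·15.11·1.328^(2/3)·√0.01408 = 135.4 m³/s.
The larger discharge is 135.4 m³/s and the smaller is 28.57 m³/s; the ratio is 4.74.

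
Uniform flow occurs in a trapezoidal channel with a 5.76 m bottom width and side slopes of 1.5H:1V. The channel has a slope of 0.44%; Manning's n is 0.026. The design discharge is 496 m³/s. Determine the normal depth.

Manning's equation rearranged: A R^(2/3) = nQ / (1·√S) = 0.026 × 496 / (√0.0044) = 194.4.
At y = 5.12 m: A R^(2/3) = 138 — low.
At y = 6.55 m: A R^(2/3) = 234.2 — high.
At y = 6.01 m: A R^(2/3) = 194.3 — ≈ 194.4.

y_n = 6.01 m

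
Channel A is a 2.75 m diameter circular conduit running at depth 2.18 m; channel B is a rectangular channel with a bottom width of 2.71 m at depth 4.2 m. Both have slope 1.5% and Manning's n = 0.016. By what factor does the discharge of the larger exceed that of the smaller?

Channel A: For a circular section of diameter D = 2.75 m at depth y = 2.18 m, the central angle is θ = 2 arccos(1 − 2y/D) = 4.392 rad. Then A = (D²/8)(θ − sin θ) = 5.05 m² and P = Dθ/2 = 6.04 m. Hydraulic radius R = A/P = 5.05/6.04 = 0.8361 m. Q_A = (1/0.016)·5.05·0.8361^(2/3)·√0.015 = 34.3 m³/s.
Channel B: Flow area A = b·y = 2.71 × 4.2 = 11.38 m². Wetted perimeter P = b + 2y = 2.71 + 2×4.2 = 11.11 m. Hydraulic radius R = A/P = 11.38/11.11 = 1.024 m. Q_B = (1/0.016)·11.38·1.024^(2/3)·√0.015 = 88.54 m³/s.
The larger discharge is 88.54 m³/s and the smaller is 34.3 m³/s; the ratio is 2.58.

2.58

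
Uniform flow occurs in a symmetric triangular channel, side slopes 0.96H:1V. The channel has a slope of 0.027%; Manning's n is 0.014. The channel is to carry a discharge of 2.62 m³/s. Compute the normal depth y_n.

y_n = 1.79 m

Manning's equation rearranged: A R^(2/3) = nQ / (1·√S) = 0.014 × 2.62 / (√0.00027) = 2.232.
Try y = 2.12 m: A R^(2/3) = 3.511 — high.
Try y = 1.79 m: A R^(2/3) = 2.236 — matches.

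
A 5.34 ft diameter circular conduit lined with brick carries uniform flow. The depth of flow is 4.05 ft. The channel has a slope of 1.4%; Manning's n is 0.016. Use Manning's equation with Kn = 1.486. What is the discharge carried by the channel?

For a circular section of diameter D = 5.34 ft at depth y = 4.05 ft, the central angle is θ = 2 arccos(1 − 2y/D) = 4.228 rad. Then A = (D²/8)(θ − sin θ) = 18.22 ft² and P = Dθ/2 = 11.29 ft.
Hydraulic radius R = A/P = 18.22/11.29 = 1.614 ft.
Manning's equation: Q = (1.486/n) A R^(2/3) S^(1/2) = (1.486/0.016) × 18.22 × 1.614^(2/3) × 0.014^(1/2) = 276 ft³/s.

Q = 276 ft³/s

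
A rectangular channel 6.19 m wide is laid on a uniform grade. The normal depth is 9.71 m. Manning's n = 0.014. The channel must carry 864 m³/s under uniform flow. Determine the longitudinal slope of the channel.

Flow area A = b·y = 6.19 × 9.71 = 60.1 m². Wetted perimeter P = b + 2y = 6.19 + 2×9.71 = 25.61 m.
Hydraulic radius R = A/P = 60.1/25.61 = 2.347 m.
From Manning's equation, S = [nQ / (1 A R^(2/3))]² = [0.014 × 864 / (1 × 60.1 × 2.347^(2/3))]² = 0.013.

S = 0.013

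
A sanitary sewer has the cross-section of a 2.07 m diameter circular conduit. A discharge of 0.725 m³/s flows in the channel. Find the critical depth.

y_c = 0.392 m

At critical depth, Q² T / (g A³) = 1, i.e. A³/T = Q²/g = 0.725²/9.81 = 0.05358.
Trying y = 0.344 m: A³/T = 0.03211 — short.
Trying y = 0.479 m: A³/T = 0.1175 — over.
Trying y = 0.392 m: A³/T = 0.05363 — close enough.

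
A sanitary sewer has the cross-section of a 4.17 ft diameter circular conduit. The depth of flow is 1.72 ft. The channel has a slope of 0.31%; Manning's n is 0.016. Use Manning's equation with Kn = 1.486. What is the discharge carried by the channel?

For a circular section of diameter D = 4.17 ft at depth y = 1.72 ft, the central angle is θ = 2 arccos(1 − 2y/D) = 2.79 rad. Then A = (D²/8)(θ − sin θ) = 5.314 ft² and P = Dθ/2 = 5.816 ft.
Hydraulic radius R = A/P = 5.314/5.816 = 0.9137 ft.
Manning's equation: Q = (1.486/n) A R^(2/3) S^(1/2) = (1.486/0.016) × 5.314 × 0.9137^(2/3) × 0.0031^(1/2) = 25.9 ft³/s.

Q = 25.9 ft³/s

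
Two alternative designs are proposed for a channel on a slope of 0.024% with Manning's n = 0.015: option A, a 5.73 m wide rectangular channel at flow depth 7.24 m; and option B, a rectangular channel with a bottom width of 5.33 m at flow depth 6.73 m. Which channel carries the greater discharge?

Channel A: Flow area A = b·y = 5.73 × 7.24 = 41.49 m². Wetted perimeter P = b + 2y = 5.73 + 2×7.24 = 20.21 m. Hydraulic radius R = A/P = 41.49/20.21 = 2.053 m. Q_A = (1/0.015)·41.49·2.053^(2/3)·√0.00024 = 69.2 m³/s.
Channel B: Flow area A = b·y = 5.33 × 6.73 = 35.87 m². Wetted perimeter P = b + 2y = 5.33 + 2×6.73 = 18.79 m. Hydraulic radius R = A/P = 35.87/18.79 = 1.909 m. Q_B = (1/0.015)·35.87·1.909^(2/3)·√0.00024 = 57.01 m³/s.
Q_A = 69.2 m³/s vs Q_B = 57.01 m³/s, so channel A carries more.

channel A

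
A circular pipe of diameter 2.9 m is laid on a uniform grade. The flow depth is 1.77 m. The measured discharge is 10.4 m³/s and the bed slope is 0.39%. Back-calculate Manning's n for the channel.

n = 0.0221

For a circular section of diameter D = 2.9 m at depth y = 1.77 m, the central angle is θ = 2 arccos(1 − 2y/D) = 3.587 rad. Then A = (D²/8)(θ − sin θ) = 4.223 m² and P = Dθ/2 = 5.201 m.
Hydraulic radius R = A/P = 4.223/5.201 = 0.812 m.
Rearranging Manning's equation: n = (1/Q) A R^(2/3) S^(1/2) = (1/10.4) × 4.223 × 0.812^(2/3) × √0.0039 = 0.0221.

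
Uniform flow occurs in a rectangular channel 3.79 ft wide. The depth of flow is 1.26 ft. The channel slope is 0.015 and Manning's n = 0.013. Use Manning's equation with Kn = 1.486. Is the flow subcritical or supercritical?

supercritical

Flow area A = b·y = 3.79 × 1.26 = 4.775 ft². Wetted perimeter P = b + 2y = 3.79 + 2×1.26 = 6.31 ft.
Hydraulic radius R = A/P = 4.775/6.31 = 0.7568 ft.
V = (1.486/n) R^(2/3) √S = (1.486/0.013) × 0.7568^(2/3) × √0.015 = 11.63 ft/s. Hydraulic depth D_h = A/T = 4.775/3.79 = 1.26 ft.
Froude number Fr = V/√(g·D_h) = 11.63/√(32.2×1.26) = 1.83, which is greater than 1, so the flow is supercritical.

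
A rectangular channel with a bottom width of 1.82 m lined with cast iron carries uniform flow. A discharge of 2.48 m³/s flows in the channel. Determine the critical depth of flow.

y_c = 0.574 m

For a rectangular channel, critical depth y_c = (q²/g)^(1/3) where q = Q/b = 2.48/1.82 = 1.363 m²/s.
So y_c = (1.363²/9.81)^(1/3) = 0.574 m.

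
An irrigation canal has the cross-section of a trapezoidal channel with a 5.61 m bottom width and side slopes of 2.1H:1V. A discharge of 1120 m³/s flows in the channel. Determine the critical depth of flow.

At critical depth, Q² T / (g A³) = 1, i.e. A³/T = Q²/g = 1120²/9.81 = 127900.
Try y = 8.77 m: A³/T = 220400 — too large.
Try y = 7.75 m: A³/T = 127900 — matches.

y_c = 7.75 m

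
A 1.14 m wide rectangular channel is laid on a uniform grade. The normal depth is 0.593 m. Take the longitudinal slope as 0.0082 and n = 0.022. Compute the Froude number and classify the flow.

Flow area A = b·y = 1.14 × 0.593 = 0.676 m². Wetted perimeter P = b + 2y = 1.14 + 2×0.593 = 2.326 m.
Hydraulic radius R = A/P = 0.676/2.326 = 0.2906 m.
V = (1/n) R^(2/3) √S = (1/0.022) × 0.2906^(2/3) × √0.0082 = 1.806 m/s. Hydraulic depth D_h = A/T = 0.676/1.14 = 0.593 m.
Froude number Fr = V/√(g·D_h) = 1.806/√(9.81×0.593) = 0.749, which is less than 1, so the flow is subcritical.

subcritical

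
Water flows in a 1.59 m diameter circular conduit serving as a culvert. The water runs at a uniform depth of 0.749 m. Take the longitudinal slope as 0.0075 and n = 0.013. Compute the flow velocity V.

V = 3.51 m/s

For a circular section of diameter D = 1.59 m at depth y = 0.749 m, the central angle is θ = 2 arccos(1 − 2y/D) = 3.026 rad. Then A = (D²/8)(θ − sin θ) = 0.9197 m² and P = Dθ/2 = 2.406 m.
Hydraulic radius R = A/P = 0.9197/2.406 = 0.3823 m.
From Manning's equation, V = (1/n) R^(2/3) S^(1/2) = (1/0.013) × 0.3823^(2/3) × 0.0075^(1/2) = 3.51 m/s.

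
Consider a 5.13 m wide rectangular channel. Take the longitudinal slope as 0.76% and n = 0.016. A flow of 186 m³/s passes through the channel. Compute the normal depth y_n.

Manning's equation rearranged: A R^(2/3) = nQ / (1·√S) = 0.016 × 186 / (√0.0076) = 34.14.
Try y = 5.86 m: A R^(2/3) = 44.22 — too large.
Try y = 4.74 m: A R^(2/3) = 34.15 — ≈ 34.14.

y_n = 4.74 m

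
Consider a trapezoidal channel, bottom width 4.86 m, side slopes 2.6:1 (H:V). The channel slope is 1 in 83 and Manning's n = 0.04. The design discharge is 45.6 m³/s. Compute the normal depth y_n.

y_n = 1.69 m

Manning's equation rearranged: A R^(2/3) = nQ / (1·√S) = 0.04 × 45.6 / (√0.01205) = 16.62.
At y = 2.07 m: A R^(2/3) = 25.17 — over.
At y = 1.42 m: A R^(2/3) = 11.74 — short.
At y = 1.69 m: A R^(2/3) = 16.62 — close enough.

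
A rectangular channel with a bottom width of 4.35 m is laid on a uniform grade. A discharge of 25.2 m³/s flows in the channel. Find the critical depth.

For a rectangular channel, critical depth y_c = (q²/g)^(1/3) where q = Q/b = 25.2/4.35 = 5.793 m²/s.
So y_c = (5.793²/9.81)^(1/3) = 1.51 m.

y_c = 1.51 m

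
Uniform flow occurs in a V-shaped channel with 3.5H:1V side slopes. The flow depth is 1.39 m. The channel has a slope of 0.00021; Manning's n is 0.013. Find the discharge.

Q = 5.76 m³/s

For a triangular section with side slope z = 3.5: A = zy² = 3.5×1.39² = 6.762 m²; P = 2y√(1+z²) = 2×1.39×3.64 = 10.12 m.
Hydraulic radius R = A/P = 6.762/10.12 = 0.6683 m.
Manning's equation: Q = (1/n) A R^(2/3) S^(1/2) = (1/0.013) × 6.762 × 0.6683^(2/3) × 0.00021^(1/2) = 5.76 m³/s.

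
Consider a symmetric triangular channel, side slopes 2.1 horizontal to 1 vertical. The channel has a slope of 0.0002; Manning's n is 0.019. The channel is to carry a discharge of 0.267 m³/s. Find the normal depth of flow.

Manning's equation rearranged: A R^(2/3) = nQ / (1·√S) = 0.019 × 0.267 / (√0.0002) = 0.3587.
Try y = 0.529 m: A R^(2/3) = 0.2262 — short.
Try y = 0.787 m: A R^(2/3) = 0.6524 — over.
Try y = 0.629 m: A R^(2/3) = 0.3589 — matches.

y_n = 0.629 m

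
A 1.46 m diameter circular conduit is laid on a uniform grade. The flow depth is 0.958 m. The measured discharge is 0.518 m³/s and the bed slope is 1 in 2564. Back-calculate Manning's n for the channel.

n = 0.025

For a circular section of diameter D = 1.46 m at depth y = 0.958 m, the central angle is θ = 2 arccos(1 − 2y/D) = 3.777 rad. Then A = (D²/8)(θ − sin θ) = 1.164 m² and P = Dθ/2 = 2.757 m.
Hydraulic radius R = A/P = 1.164/2.757 = 0.4223 m.
Rearranging Manning's equation: n = (1/Q) A R^(2/3) S^(1/2) = (1/0.518) × 1.164 × 0.4223^(2/3) × √0.00039 = 0.025.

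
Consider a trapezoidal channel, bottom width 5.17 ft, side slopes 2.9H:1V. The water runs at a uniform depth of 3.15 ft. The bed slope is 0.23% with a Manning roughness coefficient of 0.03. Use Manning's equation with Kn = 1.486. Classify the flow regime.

With bottom width b = 5.17 ft and side slope z = 2.9: A = (b + zy)y = (5.17 + 2.9×3.15)×3.15 = 45.06 ft²; P = b + 2y√(1+z²) = 5.17 + 2×3.15×3.068 = 24.5 ft.
Hydraulic radius R = A/P = 45.06/24.5 = 1.84 ft.
V = (1.486/n) R^(2/3) √S = (1.486/0.03) × 1.84^(2/3) × √0.0023 = 3.566 ft/s. Hydraulic depth D_h = A/T = 45.06/23.44 = 1.922 ft.
Froude number Fr = V/√(g·D_h) = 3.566/√(32.2×1.922) = 0.453, which is less than 1, so the flow is subcritical.

subcritical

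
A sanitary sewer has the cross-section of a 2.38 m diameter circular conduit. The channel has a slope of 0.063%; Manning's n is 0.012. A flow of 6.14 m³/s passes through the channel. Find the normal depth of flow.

Manning's equation rearranged: A R^(2/3) = nQ / (1·√S) = 0.012 × 6.14 / (√0.00063) = 2.935.
At y = 2.1 m: A R^(2/3) = 3.323 — high.
At y = 1.29 m: A R^(2/3) = 1.8 — low.
At y = 1.82 m: A R^(2/3) = 2.934 — matches.

y_n = 1.82 m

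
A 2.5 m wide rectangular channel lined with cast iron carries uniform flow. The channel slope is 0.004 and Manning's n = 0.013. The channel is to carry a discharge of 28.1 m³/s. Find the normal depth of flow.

Manning's equation rearranged: A R^(2/3) = nQ / (1·√S) = 0.013 × 28.1 / (√0.004) = 5.776.
Try y = 3.27 m: A R^(2/3) = 7.645 — over.
Try y = 1.98 m: A R^(2/3) = 4.145 — short.
Try y = 2.59 m: A R^(2/3) = 5.779 — close enough.

y_n = 2.59 m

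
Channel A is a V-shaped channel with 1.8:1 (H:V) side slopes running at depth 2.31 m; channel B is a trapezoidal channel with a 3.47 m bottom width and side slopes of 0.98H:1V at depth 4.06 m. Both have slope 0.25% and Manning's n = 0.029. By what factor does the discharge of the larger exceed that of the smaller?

Channel A: For a triangular section with side slope z = 1.8: A = zy² = 1.8×2.31² = 9.605 m²; P = 2y√(1+z²) = 2×2.31×2.059 = 9.513 m. Hydraulic radius R = A/P = 9.605/9.513 = 1.01 m. Q_A = (1/0.029)·9.605·1.01^(2/3)·√0.0025 = 16.67 m³/s.
Channel B: With bottom width b = 3.47 m and side slope z = 0.98: A = (b + zy)y = (3.47 + 0.98×4.06)×4.06 = 30.24 m²; P = b + 2y√(1+z²) = 3.47 + 2×4.06×1.4 = 14.84 m. Hydraulic radius R = A/P = 30.24/14.84 = 2.038 m. Q_B = (1/0.029)·30.24·2.038^(2/3)·√0.0025 = 83.81 m³/s.
The larger discharge is 83.81 m³/s and the smaller is 16.67 m³/s; the ratio is 5.03.

5.03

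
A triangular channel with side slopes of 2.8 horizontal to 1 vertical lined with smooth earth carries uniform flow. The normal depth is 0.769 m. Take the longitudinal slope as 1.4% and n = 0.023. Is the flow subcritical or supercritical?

For a triangular section with side slope z = 2.8: A = zy² = 2.8×0.769² = 1.656 m²; P = 2y√(1+z²) = 2×0.769×2.973 = 4.573 m.
Hydraulic radius R = A/P = 1.656/4.573 = 0.3621 m.
V = (1/n) R^(2/3) √S = (1/0.023) × 0.3621^(2/3) × √0.014 = 2.613 m/s. Hydraulic depth D_h = A/T = 1.656/4.306 = 0.3845 m.
Froude number Fr = V/√(g·D_h) = 2.613/√(9.81×0.3845) = 1.35, which is greater than 1, so the flow is supercritical.

supercritical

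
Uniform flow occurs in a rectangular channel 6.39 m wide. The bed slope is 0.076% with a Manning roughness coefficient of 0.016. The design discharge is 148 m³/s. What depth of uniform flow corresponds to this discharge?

y_n = 7.79 m

Manning's equation rearranged: A R^(2/3) = nQ / (1·√S) = 0.016 × 148 / (√0.00076) = 85.9.
Trying y = 6.38 m: A R^(2/3) = 67.47 — low.
Trying y = 7.79 m: A R^(2/3) = 85.87 — matches.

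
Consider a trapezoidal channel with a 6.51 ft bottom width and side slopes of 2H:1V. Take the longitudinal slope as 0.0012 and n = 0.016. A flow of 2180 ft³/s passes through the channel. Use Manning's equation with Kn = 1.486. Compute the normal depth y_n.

y_n = 9.35 ft

Manning's equation rearranged: A R^(2/3) = nQ / (1.486·√S) = 0.016 × 2180 / (1.486 × √0.0012) = 677.6.
Trying y = 7.28 ft: A R^(2/3) = 381.8 — too small.
Trying y = 11 ft: A R^(2/3) = 992.5 — too large.
Trying y = 9.35 ft: A R^(2/3) = 677.9 — close enough.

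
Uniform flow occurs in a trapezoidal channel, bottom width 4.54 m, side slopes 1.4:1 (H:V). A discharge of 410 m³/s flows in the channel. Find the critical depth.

y_c = 5.65 m

At critical depth, Q² T / (g A³) = 1, i.e. A³/T = Q²/g = 410²/9.81 = 17140.
Try y = 4.3 m: A³/T = 5647 — low.
Try y = 6.22 m: A³/T = 25480 — high.
Try y = 5.65 m: A³/T = 17100 — close enough.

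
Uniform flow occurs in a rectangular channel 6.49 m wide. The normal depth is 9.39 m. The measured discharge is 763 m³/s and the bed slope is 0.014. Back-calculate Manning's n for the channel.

n = 0.017

Flow area A = b·y = 6.49 × 9.39 = 60.94 m². Wetted perimeter P = b + 2y = 6.49 + 2×9.39 = 25.27 m.
Hydraulic radius R = A/P = 60.94/25.27 = 2.412 m.
Rearranging Manning's equation: n = (1/Q) A R^(2/3) S^(1/2) = (1/763) × 60.94 × 2.412^(2/3) × √0.014 = 0.017.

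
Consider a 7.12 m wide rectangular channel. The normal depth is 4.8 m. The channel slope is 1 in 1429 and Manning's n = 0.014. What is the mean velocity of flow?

V = 3.04 m/s

Flow area A = b·y = 7.12 × 4.8 = 34.18 m². Wetted perimeter P = b + 2y = 7.12 + 2×4.8 = 16.72 m.
Hydraulic radius R = A/P = 34.18/16.72 = 2.044 m.
From Manning's equation, V = (1/n) R^(2/3) S^(1/2) = (1/0.014) × 2.044^(2/3) × 0.0006998^(1/2) = 3.04 m/s.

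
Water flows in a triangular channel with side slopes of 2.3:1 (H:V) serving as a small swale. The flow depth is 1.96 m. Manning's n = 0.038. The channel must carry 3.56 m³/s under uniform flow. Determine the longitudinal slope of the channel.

S = 0.00027

For a triangular section with side slope z = 2.3: A = zy² = 2.3×1.96² = 8.836 m²; P = 2y√(1+z²) = 2×1.96×2.508 = 9.831 m.
Hydraulic radius R = A/P = 8.836/9.831 = 0.8987 m.
From Manning's equation, S = [nQ / (1 A R^(2/3))]² = [0.038 × 3.56 / (1 × 8.836 × 0.8987^(2/3))]² = 0.00027.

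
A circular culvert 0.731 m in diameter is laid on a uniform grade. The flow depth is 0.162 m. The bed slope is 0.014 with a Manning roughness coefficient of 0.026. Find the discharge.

Q = 0.0662 m³/s

For a circular section of diameter D = 0.731 m at depth y = 0.162 m, the central angle is θ = 2 arccos(1 − 2y/D) = 1.961 rad. Then A = (D²/8)(θ − sin θ) = 0.06917 m² and P = Dθ/2 = 0.7166 m.
Hydraulic radius R = A/P = 0.06917/0.7166 = 0.09653 m.
Manning's equation: Q = (1/n) A R^(2/3) S^(1/2) = (1/0.026) × 0.06917 × 0.09653^(2/3) × 0.014^(1/2) = 0.0662 m³/s.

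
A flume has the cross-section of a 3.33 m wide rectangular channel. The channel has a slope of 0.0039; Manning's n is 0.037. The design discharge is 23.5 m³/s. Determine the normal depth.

Manning's equation rearranged: A R^(2/3) = nQ / (1·√S) = 0.037 × 23.5 / (√0.0039) = 13.92.
At y = 2.77 m: A R^(2/3) = 9.468 — too small.
At y = 4.24 m: A R^(2/3) = 15.9 — too large.
At y = 3.79 m: A R^(2/3) = 13.91 — ≈ 13.92.

y_n = 3.79 m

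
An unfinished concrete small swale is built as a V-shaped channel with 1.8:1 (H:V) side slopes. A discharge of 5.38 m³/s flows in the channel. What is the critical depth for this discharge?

At critical depth, Q² T / (g A³) = 1, i.e. A³/T = Q²/g = 5.38²/9.81 = 2.95.
At y = 0.969 m: A³/T = 1.384 — short.
At y = 1.4 m: A³/T = 8.713 — over.
At y = 1.13 m: A³/T = 2.985 — matches.

y_c = 1.13 m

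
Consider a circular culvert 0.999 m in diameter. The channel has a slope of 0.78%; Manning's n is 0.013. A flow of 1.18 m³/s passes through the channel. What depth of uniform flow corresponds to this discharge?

y_n = 0.534 m

Manning's equation rearranged: A R^(2/3) = nQ / (1·√S) = 0.013 × 1.18 / (√0.0078) = 0.1737.
Try y = 0.61 m: A R^(2/3) = 0.2145 — over.
Try y = 0.422 m: A R^(2/3) = 0.1157 — short.
Try y = 0.534 m: A R^(2/3) = 0.1738 — ≈ 0.1737.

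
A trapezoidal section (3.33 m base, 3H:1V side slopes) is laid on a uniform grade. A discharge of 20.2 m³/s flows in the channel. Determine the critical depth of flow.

At critical depth, Q² T / (g A³) = 1, i.e. A³/T = Q²/g = 20.2²/9.81 = 41.59.
At y = 0.985 m: A³/T = 25.68 — low.
At y = 1.27 m: A³/T = 68.09 — high.
At y = 1.12 m: A³/T = 41.86 — ≈ 41.59.

y_c = 1.12 m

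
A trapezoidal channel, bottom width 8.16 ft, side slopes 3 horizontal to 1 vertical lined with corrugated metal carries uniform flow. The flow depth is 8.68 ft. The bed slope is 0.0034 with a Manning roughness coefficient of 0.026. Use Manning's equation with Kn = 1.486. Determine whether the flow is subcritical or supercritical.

With bottom width b = 8.16 ft and side slope z = 3: A = (b + zy)y = (8.16 + 3×8.68)×8.68 = 296.9 ft²; P = b + 2y√(1+z²) = 8.16 + 2×8.68×3.162 = 63.06 ft.
Hydraulic radius R = A/P = 296.9/63.06 = 4.708 ft.
V = (1.486/n) R^(2/3) √S = (1.486/0.026) × 4.708^(2/3) × √0.0034 = 9.361 ft/s. Hydraulic depth D_h = A/T = 296.9/60.24 = 4.928 ft.
Froude number Fr = V/√(g·D_h) = 9.361/√(32.2×4.928) = 0.743, which is less than 1, so the flow is subcritical.

subcritical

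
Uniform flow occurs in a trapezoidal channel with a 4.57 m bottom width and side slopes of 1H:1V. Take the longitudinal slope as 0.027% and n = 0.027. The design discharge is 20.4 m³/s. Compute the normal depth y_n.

y_n = 3.03 m

Manning's equation rearranged: A R^(2/3) = nQ / (1·√S) = 0.027 × 20.4 / (√0.00027) = 33.52.
Try y = 3.5 m: A R^(2/3) = 44.12 — too large.
Try y = 2.64 m: A R^(2/3) = 25.84 — too small.
Try y = 3.03 m: A R^(2/3) = 33.47 — matches.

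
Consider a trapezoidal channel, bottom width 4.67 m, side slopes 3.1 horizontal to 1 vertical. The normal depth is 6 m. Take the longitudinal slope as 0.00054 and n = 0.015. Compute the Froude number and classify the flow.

subcritical

With bottom width b = 4.67 m and side slope z = 3.1: A = (b + zy)y = (4.67 + 3.1×6)×6 = 139.6 m²; P = b + 2y√(1+z²) = 4.67 + 2×6×3.257 = 43.76 m.
Hydraulic radius R = A/P = 139.6/43.76 = 3.191 m.
V = (1/n) R^(2/3) √S = (1/0.015) × 3.191^(2/3) × √0.00054 = 3.358 m/s. Hydraulic depth D_h = A/T = 139.6/41.87 = 3.335 m.
Froude number Fr = V/√(g·D_h) = 3.358/√(9.81×3.335) = 0.587, which is less than 1, so the flow is subcritical.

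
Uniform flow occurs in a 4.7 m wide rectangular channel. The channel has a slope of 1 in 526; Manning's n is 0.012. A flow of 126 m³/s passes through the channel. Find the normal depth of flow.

Manning's equation rearranged: A R^(2/3) = nQ / (1·√S) = 0.012 × 126 / (√0.001901) = 34.68.
At y = 3.9 m: A R^(2/3) = 23.66 — low.
At y = 5.33 m: A R^(2/3) = 34.71 — matches.

y_n = 5.33 m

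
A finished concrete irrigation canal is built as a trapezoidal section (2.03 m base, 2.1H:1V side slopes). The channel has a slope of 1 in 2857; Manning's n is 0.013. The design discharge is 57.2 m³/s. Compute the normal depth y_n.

Manning's equation rearranged: A R^(2/3) = nQ / (1·√S) = 0.013 × 57.2 / (√0.00035) = 39.75.
Try y = 3.64 m: A R^(2/3) = 53.2 — high.
Try y = 2.48 m: A R^(2/3) = 21.63 — low.
Try y = 3.22 m: A R^(2/3) = 39.76 — ≈ 39.75.

y_n = 3.22 m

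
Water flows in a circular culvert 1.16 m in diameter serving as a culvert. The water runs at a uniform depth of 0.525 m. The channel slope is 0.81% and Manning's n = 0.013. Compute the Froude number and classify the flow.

supercritical

For a circular section of diameter D = 1.16 m at depth y = 0.525 m, the central angle is θ = 2 arccos(1 − 2y/D) = 2.952 rad. Then A = (D²/8)(θ − sin θ) = 0.4647 m² and P = Dθ/2 = 1.712 m.
Hydraulic radius R = A/P = 0.4647/1.712 = 0.2715 m.
V = (1/n) R^(2/3) √S = (1/0.013) × 0.2715^(2/3) × √0.0081 = 2.902 m/s. Hydraulic depth D_h = A/T = 0.4647/1.155 = 0.4024 m.
Froude number Fr = V/√(g·D_h) = 2.902/√(9.81×0.4024) = 1.46, which is greater than 1, so the flow is supercritical.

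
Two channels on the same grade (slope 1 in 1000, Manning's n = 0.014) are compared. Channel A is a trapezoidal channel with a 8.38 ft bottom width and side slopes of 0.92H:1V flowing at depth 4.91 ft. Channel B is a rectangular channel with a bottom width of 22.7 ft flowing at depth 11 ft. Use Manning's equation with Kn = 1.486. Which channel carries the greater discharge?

channel B

Channel A: With bottom width b = 8.38 ft and side slope z = 0.92: A = (b + zy)y = (8.38 + 0.92×4.91)×4.91 = 63.33 ft²; P = b + 2y√(1+z²) = 8.38 + 2×4.91×1.359 = 21.72 ft. Hydraulic radius R = A/P = 63.33/21.72 = 2.915 ft. Q_A = (1.486/0.014)·63.33·2.915^(2/3)·√0.001 = 433.7 ft³/s.
Channel B: Flow area A = b·y = 22.7 × 11 = 249.7 ft². Wetted perimeter P = b + 2y = 22.7 + 2×11 = 44.7 ft. Hydraulic radius R = A/P = 249.7/44.7 = 5.586 ft. Q_B = (1.486/0.014)·249.7·5.586^(2/3)·√0.001 = 2639 ft³/s.
Q_A = 433.7 ft³/s vs Q_B = 2639 ft³/s, so channel B carries more.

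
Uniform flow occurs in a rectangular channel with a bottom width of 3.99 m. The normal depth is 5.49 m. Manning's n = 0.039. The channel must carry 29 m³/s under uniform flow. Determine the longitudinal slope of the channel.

Flow area A = b·y = 3.99 × 5.49 = 21.91 m². Wetted perimeter P = b + 2y = 3.99 + 2×5.49 = 14.97 m.
Hydraulic radius R = A/P = 21.91/14.97 = 1.463 m.
From Manning's equation, S = [nQ / (1 A R^(2/3))]² = [0.039 × 29 / (1 × 21.91 × 1.463^(2/3))]² = 0.0016.

S = 0.0016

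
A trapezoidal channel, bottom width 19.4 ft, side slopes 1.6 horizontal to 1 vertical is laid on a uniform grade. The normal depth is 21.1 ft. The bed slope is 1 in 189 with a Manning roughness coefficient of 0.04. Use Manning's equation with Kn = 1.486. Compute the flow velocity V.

V = 13.6 ft/s

With bottom width b = 19.4 ft and side slope z = 1.6: A = (b + zy)y = (19.4 + 1.6×21.1)×21.1 = 1122 ft²; P = b + 2y√(1+z²) = 19.4 + 2×21.1×1.887 = 99.02 ft.
Hydraulic radius R = A/P = 1122/99.02 = 11.33 ft.
From Manning's equation, V = (1.486/n) R^(2/3) S^(1/2) = (1.486/0.04) × 11.33^(2/3) × 0.005291^(1/2) = 13.6 ft/s.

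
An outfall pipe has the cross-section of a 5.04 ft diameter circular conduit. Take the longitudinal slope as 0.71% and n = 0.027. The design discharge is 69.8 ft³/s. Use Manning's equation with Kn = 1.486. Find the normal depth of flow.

y_n = 2.95 ft

Manning's equation rearranged: A R^(2/3) = nQ / (1.486·√S) = 0.027 × 69.8 / (1.486 × √0.0071) = 15.05.
Try y = 2.57 ft: A R^(2/3) = 12.03 — short.
Try y = 2.95 ft: A R^(2/3) = 15.05 — matches.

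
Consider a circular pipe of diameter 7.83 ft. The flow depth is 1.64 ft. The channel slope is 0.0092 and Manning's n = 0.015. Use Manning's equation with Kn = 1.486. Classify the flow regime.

supercritical

For a circular section of diameter D = 7.83 ft at depth y = 1.64 ft, the central angle is θ = 2 arccos(1 − 2y/D) = 1.901 rad. Then A = (D²/8)(θ − sin θ) = 7.323 ft² and P = Dθ/2 = 7.444 ft.
Hydraulic radius R = A/P = 7.323/7.444 = 0.9838 ft.
V = (1.486/n) R^(2/3) √S = (1.486/0.015) × 0.9838^(2/3) × √0.0092 = 9.399 ft/s. Hydraulic depth D_h = A/T = 7.323/6.372 = 1.149 ft.
Froude number Fr = V/√(g·D_h) = 9.399/√(32.2×1.149) = 1.55, which is greater than 1, so the flow is supercritical.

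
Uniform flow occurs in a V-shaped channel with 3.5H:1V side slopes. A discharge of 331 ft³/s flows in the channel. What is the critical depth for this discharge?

y_c = 3.54 ft

At critical depth, Q² T / (g A³) = 1, i.e. A³/T = Q²/g = 331²/32.2 = 3403.
Try y = 4.01 ft: A³/T = 6351 — too large.
Try y = 2.84 ft: A³/T = 1132 — too small.
Try y = 3.54 ft: A³/T = 3405 — matches.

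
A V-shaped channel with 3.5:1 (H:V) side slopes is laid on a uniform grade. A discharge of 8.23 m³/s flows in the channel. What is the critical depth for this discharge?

At critical depth, Q² T / (g A³) = 1, i.e. A³/T = Q²/g = 8.23²/9.81 = 6.904.
At y = 0.842 m: A³/T = 2.592 — too small.
At y = 1.15 m: A³/T = 12.32 — too large.
At y = 1.02 m: A³/T = 6.762 — ≈ 6.904.

y_c = 1.02 m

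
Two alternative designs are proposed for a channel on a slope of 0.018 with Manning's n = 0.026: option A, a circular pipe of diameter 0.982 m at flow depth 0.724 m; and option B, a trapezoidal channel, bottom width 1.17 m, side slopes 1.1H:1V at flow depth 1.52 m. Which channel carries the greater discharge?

channel B

Channel A: For a circular section of diameter D = 0.982 m at depth y = 0.724 m, the central angle is θ = 2 arccos(1 − 2y/D) = 4.13 rad. Then A = (D²/8)(θ − sin θ) = 0.5986 m² and P = Dθ/2 = 2.028 m. Hydraulic radius R = A/P = 0.5986/2.028 = 0.2952 m. Q_A = (1/0.026)·0.5986·0.2952^(2/3)·√0.018 = 1.369 m³/s.
Channel B: With bottom width b = 1.17 m and side slope z = 1.1: A = (b + zy)y = (1.17 + 1.1×1.52)×1.52 = 4.32 m²; P = b + 2y√(1+z²) = 1.17 + 2×1.52×1.487 = 5.689 m. Hydraulic radius R = A/P = 4.32/5.689 = 0.7593 m. Q_B = (1/0.026)·4.32·0.7593^(2/3)·√0.018 = 18.55 m³/s.
Q_A = 1.369 m³/s vs Q_B = 18.55 m³/s, so channel B carries more.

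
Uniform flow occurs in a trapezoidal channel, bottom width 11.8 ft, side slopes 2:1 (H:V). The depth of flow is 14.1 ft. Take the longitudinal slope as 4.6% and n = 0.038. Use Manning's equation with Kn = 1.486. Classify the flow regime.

supercritical

With bottom width b = 11.8 ft and side slope z = 2: A = (b + zy)y = (11.8 + 2×14.1)×14.1 = 564 ft²; P = b + 2y√(1+z²) = 11.8 + 2×14.1×2.236 = 74.86 ft.
Hydraulic radius R = A/P = 564/74.86 = 7.534 ft.
V = (1.486/n) R^(2/3) √S = (1.486/0.038) × 7.534^(2/3) × √0.046 = 32.23 ft/s. Hydraulic depth D_h = A/T = 564/68.2 = 8.27 ft.
Froude number Fr = V/√(g·D_h) = 32.23/√(32.2×8.27) = 1.98, which is greater than 1, so the flow is supercritical.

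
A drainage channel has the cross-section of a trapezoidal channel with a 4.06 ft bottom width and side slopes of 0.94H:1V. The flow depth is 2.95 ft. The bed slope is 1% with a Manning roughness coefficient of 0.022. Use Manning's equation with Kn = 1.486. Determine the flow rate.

Q = 191 ft³/s

With bottom width b = 4.06 ft and side slope z = 0.94: A = (b + zy)y = (4.06 + 0.94×2.95)×2.95 = 20.16 ft²; P = b + 2y√(1+z²) = 4.06 + 2×2.95×1.372 = 12.16 ft.
Hydraulic radius R = A/P = 20.16/12.16 = 1.658 ft.
Manning's equation: Q = (1.486/n) A R^(2/3) S^(1/2) = (1.486/0.022) × 20.16 × 1.658^(2/3) × 0.01^(1/2) = 191 ft³/s.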